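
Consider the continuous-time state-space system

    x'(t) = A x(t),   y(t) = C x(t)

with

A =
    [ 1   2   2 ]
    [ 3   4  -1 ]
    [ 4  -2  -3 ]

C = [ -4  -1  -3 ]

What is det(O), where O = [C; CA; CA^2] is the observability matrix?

CA = [[-19, -6, 2]]
CA^2 = [[-29, -66, -38]]
Observability matrix O = [C; CA; CA^2] = [[-4, -1, -3], [-19, -6, 2], [-29, -66, -38]]
Expanding along the first row, det(O) = (-4)·((-6)·(-38) - 2·(-66)) - (-1)·((-19)·(-38) - 2·(-29)) + (-3)·((-19)·(-66) - (-6)·(-29)) = (-4)·360 - (-1)·780 + (-3)·1080 = -3900
Since det(O) ≠ 0, rank(O) = 3 and the system is completely observable.

-3900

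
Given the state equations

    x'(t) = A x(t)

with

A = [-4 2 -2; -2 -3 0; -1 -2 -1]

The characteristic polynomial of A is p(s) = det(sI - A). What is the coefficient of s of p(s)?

21

Expand det(sI - A) for the 3×3 matrix.
p(s) = s^3 + 8s^2 + 21s + 18.
(Check: constant term = det(-A) = (-1)^3 det A = 18; coefficient of s^2 = -tr A = 8.)
The coefficient of s is 21.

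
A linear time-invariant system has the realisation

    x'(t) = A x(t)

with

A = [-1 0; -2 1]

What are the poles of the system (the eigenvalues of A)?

-1, 1

det(sI - A) = s^2 - (tr A)s + det A, with tr A = (-1) + 1 = 0 and det A = (-1)·1 - 0·(-2) = -1 - 0 = -1.
So p(s) = det(sI - A) = s^2 - 1.
Factor s^2 - 1: two numbers with sum 0 and product -1 are 1 and -1, so s^2 - 1 = (s - 1)(s + 1).
Hence p(s) = (s - 1) (s + 1), with roots -1, 1.
At least one eigenvalue has non-negative real part, so the system is not asymptotically stable.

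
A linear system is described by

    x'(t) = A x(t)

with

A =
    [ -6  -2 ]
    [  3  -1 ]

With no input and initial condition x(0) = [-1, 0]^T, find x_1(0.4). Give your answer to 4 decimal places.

-0.0033

det(sI - A) = s^2 - (tr A)s + det A, with tr A = (-6) + (-1) = -7 and det A = (-6)·(-1) - (-2)·3 = 6 - (-6) = 12.
So p(s) = det(sI - A) = s^2 + 7s + 12.
Factor s^2 + 7s + 12: two numbers with sum -7 and product 12 are -3 and -4, so s^2 + 7s + 12 = (s + 3)(s + 4).
Hence p(s) = (s + 3) (s + 4), with roots -4, -3.
The eigenvalues -4, -3 are distinct and real, so A is diagonalisable and x(t) = e^{At} x(0) = V diag(e^{λ_i t}) V^{-1} x(0), where the columns of V are the eigenvectors.
λ = -4: A - (-4)I = [[-2, -2], [3, 3]]. Row 1 gives (-2)·v1 + (-2)·v2 = 0, so take v_1 = [-1, 1]^T.
λ = -3: A - (-3)I = [[-3, -2], [3, 2]]. Row 1 gives (-3)·v1 + (-2)·v2 = 0, so take v_2 = [2, -3]^T.
V = [v_1 v_2] = [[-1, 2], [1, -3]] has det V = 1, so V^{-1} = adj(V)/det V = [[-3, -2], [-1, -1]].
Modal coordinates z(0) = V^{-1} x(0): (-3)·(-1) + (-2)·0 = 3; (-1)·(-1) + (-1)·0 = 1; so z(0) = [3, 1]^T.
x_1(t) = Σ_i (v_i)_1 · z_i(0) · e^{λ_i t} (row 1 of V times the modal terms).
x_1(0.4) = (-1)·3·e^{-4·0.4} + 2·1·e^{-3·0.4} = (-3)·0.201897 + 2·0.301194 = -0.0033.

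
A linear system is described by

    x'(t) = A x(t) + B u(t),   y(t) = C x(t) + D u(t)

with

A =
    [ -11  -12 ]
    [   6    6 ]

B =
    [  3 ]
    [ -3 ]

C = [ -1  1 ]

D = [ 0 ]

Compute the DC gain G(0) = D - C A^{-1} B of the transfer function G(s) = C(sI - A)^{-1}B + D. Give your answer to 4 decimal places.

-5.5000

G(0) = C(-A)^{-1}B + D = -C A^{-1} B + D.
det A = 6, so A^{-1} = (1/6)·adj(A) = [[1, 2], [-1, -11/6]]
A^{-1} B = [-3, 5/2]^T
C A^{-1} B = 11/2
G(0) = D - C A^{-1} B = 0 - (11/2) = -11/2 ≈ -5.5000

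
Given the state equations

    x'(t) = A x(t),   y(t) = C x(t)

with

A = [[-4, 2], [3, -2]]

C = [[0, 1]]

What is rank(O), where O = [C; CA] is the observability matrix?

2

CA = [[3, -2]]
Observability matrix O = [C; CA] = [[0, 1], [3, -2]]
det(O) = 0·(-2) - 1·3 = 0 - 3 = -3 ≠ 0, so rank(O) = 2.
rank(O) = 2 = n, so the pair (A, C) is completely observable.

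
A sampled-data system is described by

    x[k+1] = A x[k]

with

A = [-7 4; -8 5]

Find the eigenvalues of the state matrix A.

det(zI - A) = z^2 - (tr A)z + det A, with tr A = (-7) + 5 = -2 and det A = (-7)·5 - 4·(-8) = -35 - (-32) = -3.
So p(z) = det(zI - A) = z^2 + 2z - 3.
Factor z^2 + 2z - 3: two numbers with sum -2 and product -3 are 1 and -3, so z^2 + 2z - 3 = (z - 1)(z + 3).
Hence p(z) = (z - 1) (z + 3), with roots -3, 1.

-3, 1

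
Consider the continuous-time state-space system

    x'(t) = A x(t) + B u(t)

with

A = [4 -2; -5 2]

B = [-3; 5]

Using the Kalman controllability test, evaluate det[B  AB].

35

AB = [[-22], [25]]
Controllability matrix C = [B  AB] = [[-3, -22], [5, 25]]
det(C) = (-3)·25 - (-22)·5 = -75 - (-110) = 35
Since det(C) ≠ 0, rank(C) = 2 and the system is completely controllable.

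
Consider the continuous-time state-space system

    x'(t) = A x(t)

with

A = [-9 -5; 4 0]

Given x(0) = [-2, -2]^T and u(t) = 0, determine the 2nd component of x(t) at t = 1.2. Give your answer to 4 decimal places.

-0.1085

det(sI - A) = s^2 - (tr A)s + det A, with tr A = (-9) + 0 = -9 and det A = (-9)·0 - (-5)·4 = 0 - (-20) = 20.
So p(s) = det(sI - A) = s^2 + 9s + 20.
Factor s^2 + 9s + 20: two numbers with sum -9 and product 20 are -4 and -5, so s^2 + 9s + 20 = (s + 4)(s + 5).
Hence p(s) = (s + 4) (s + 5), with roots -5, -4.
The eigenvalues -5, -4 are distinct and real, so A is diagonalisable and x(t) = e^{At} x(0) = V diag(e^{λ_i t}) V^{-1} x(0), where the columns of V are the eigenvectors.
λ = -5: A - (-5)I = [[-4, -5], [4, 5]]. Row 1 gives (-4)·v1 + (-5)·v2 = 0, so take v_1 = [-5, 4]^T.
λ = -4: A - (-4)I = [[-5, -5], [4, 4]]. Row 1 gives (-5)·v1 + (-5)·v2 = 0, so take v_2 = [-1, 1]^T.
V = [v_1 v_2] = [[-5, -1], [4, 1]] has det V = -1, so V^{-1} = adj(V)/det V = [[-1, -1], [4, 5]].
Modal coordinates z(0) = V^{-1} x(0): (-1)·(-2) + (-1)·(-2) = 4; 4·(-2) + 5·(-2) = -18; so z(0) = [4, -18]^T.
x_2(t) = Σ_i (v_i)_2 · z_i(0) · e^{λ_i t} (row 2 of V times the modal terms).
x_2(1.2) = 4·4·e^{-5·1.2} + 1·(-18)·e^{-4·1.2} = 16·0.002479 + (-18)·0.008230 = -0.1085.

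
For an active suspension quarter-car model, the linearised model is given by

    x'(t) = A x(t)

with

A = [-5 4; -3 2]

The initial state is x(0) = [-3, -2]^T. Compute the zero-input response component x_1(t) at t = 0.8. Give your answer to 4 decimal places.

det(sI - A) = s^2 - (tr A)s + det A, with tr A = (-5) + 2 = -3 and det A = (-5)·2 - 4·(-3) = -10 - (-12) = 2.
So p(s) = det(sI - A) = s^2 + 3s + 2.
Factor s^2 + 3s + 2: two numbers with sum -3 and product 2 are -1 and -2, so s^2 + 3s + 2 = (s + 1)(s + 2).
Hence p(s) = (s + 1) (s + 2), with roots -2, -1.
The eigenvalues -2, -1 are distinct and real, so A is diagonalisable and x(t) = e^{At} x(0) = V diag(e^{λ_i t}) V^{-1} x(0), where the columns of V are the eigenvectors.
λ = -2: A - (-2)I = [[-3, 4], [-3, 4]]. Row 1 gives (-3)·v1 + 4·v2 = 0, so take v_1 = [4, 3]^T.
λ = -1: A - (-1)I = [[-4, 4], [-3, 3]]. Row 1 gives (-4)·v1 + 4·v2 = 0, so take v_2 = [-1, -1]^T.
V = [v_1 v_2] = [[4, -1], [3, -1]] has det V = -1, so V^{-1} = adj(V)/det V = [[1, -1], [3, -4]].
Modal coordinates z(0) = V^{-1} x(0): 1·(-3) + (-1)·(-2) = -1; 3·(-3) + (-4)·(-2) = -1; so z(0) = [-1, -1]^T.
x_1(t) = Σ_i (v_i)_1 · z_i(0) · e^{λ_i t} (row 1 of V times the modal terms).
x_1(0.8) = 4·(-1)·e^{-2·0.8} + (-1)·(-1)·e^{-1·0.8} = (-4)·0.201897 + 1·0.449329 = -0.3583.

-0.3583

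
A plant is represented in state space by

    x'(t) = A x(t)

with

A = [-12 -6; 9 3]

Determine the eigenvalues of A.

-6, -3

det(sI - A) = s^2 - (tr A)s + det A, with tr A = (-12) + 3 = -9 and det A = (-12)·3 - (-6)·9 = -36 - (-54) = 18.
So p(s) = det(sI - A) = s^2 + 9s + 18.
Factor s^2 + 9s + 18: two numbers with sum -9 and product 18 are -3 and -6, so s^2 + 9s + 18 = (s + 3)(s + 6).
Hence p(s) = (s + 3) (s + 6), with roots -6, -3.
All eigenvalues have negative real part, so the system is asymptotically stable.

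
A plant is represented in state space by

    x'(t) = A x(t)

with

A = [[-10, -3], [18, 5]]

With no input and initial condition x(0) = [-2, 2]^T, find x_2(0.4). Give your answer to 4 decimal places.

det(sI - A) = s^2 - (tr A)s + det A, with tr A = (-10) + 5 = -5 and det A = (-10)·5 - (-3)·18 = -50 - (-54) = 4.
So p(s) = det(sI - A) = s^2 + 5s + 4.
Factor s^2 + 5s + 4: two numbers with sum -5 and product 4 are -1 and -4, so s^2 + 5s + 4 = (s + 1)(s + 4).
Hence p(s) = (s + 1) (s + 4), with roots -4, -1.
The eigenvalues -4, -1 are distinct and real, so A is diagonalisable and x(t) = e^{At} x(0) = V diag(e^{λ_i t}) V^{-1} x(0), where the columns of V are the eigenvectors.
λ = -4: A - (-4)I = [[-6, -3], [18, 9]]. Row 1 gives (-6)·v1 + (-3)·v2 = 0, so take v_1 = [1, -2]^T.
λ = -1: A - (-1)I = [[-9, -3], [18, 6]]. Row 1 gives (-9)·v1 + (-3)·v2 = 0, so take v_2 = [-1, 3]^T.
V = [v_1 v_2] = [[1, -1], [-2, 3]] has det V = 1, so V^{-1} = adj(V)/det V = [[3, 1], [2, 1]].
Modal coordinates z(0) = V^{-1} x(0): 3·(-2) + 1·2 = -4; 2·(-2) + 1·2 = -2; so z(0) = [-4, -2]^T.
x_2(t) = Σ_i (v_i)_2 · z_i(0) · e^{λ_i t} (row 2 of V times the modal terms).
x_2(0.4) = (-2)·(-4)·e^{-4·0.4} + 3·(-2)·e^{-1·0.4} = 8·0.201897 + (-6)·0.670320 = -2.4067.

-2.4067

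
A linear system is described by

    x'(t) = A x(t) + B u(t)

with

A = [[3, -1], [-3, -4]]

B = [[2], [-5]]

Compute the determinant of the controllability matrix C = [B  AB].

AB = [[11], [14]]
Controllability matrix C = [B  AB] = [[2, 11], [-5, 14]]
det(C) = 2·14 - 11·(-5) = 28 - (-55) = 83
Since det(C) ≠ 0, rank(C) = 2 and the system is completely controllable.

83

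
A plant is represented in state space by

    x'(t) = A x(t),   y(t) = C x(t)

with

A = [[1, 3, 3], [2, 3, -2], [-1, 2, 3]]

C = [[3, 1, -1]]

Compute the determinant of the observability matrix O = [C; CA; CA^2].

-460

CA = [[6, 10, 4]]
CA^2 = [[22, 56, 10]]
Observability matrix O = [C; CA; CA^2] = [[3, 1, -1], [6, 10, 4], [22, 56, 10]]
Expanding along the first row, det(O) = 3·(10·10 - 4·56) - 1·(6·10 - 4·22) + (-1)·(6·56 - 10·22) = 3·(-124) - 1·(-28) + (-1)·116 = -460
Since det(O) ≠ 0, rank(O) = 3 and the system is completely observable.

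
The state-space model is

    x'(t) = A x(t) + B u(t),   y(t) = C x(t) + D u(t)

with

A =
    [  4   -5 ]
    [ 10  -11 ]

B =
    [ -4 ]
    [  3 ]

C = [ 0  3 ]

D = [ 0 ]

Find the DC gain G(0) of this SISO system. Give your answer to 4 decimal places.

-26.0000

G(0) = C(-A)^{-1}B + D = -C A^{-1} B + D.
det A = 6, so A^{-1} = (1/6)·adj(A) = [[-11/6, 5/6], [-5/3, 2/3]]
A^{-1} B = [59/6, 26/3]^T
C A^{-1} B = 26
G(0) = D - C A^{-1} B = 0 - (26) = -26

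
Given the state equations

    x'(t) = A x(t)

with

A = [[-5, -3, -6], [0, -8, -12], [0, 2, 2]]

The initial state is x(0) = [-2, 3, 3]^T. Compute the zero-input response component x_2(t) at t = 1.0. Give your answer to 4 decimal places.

-2.7535

det(sI - A) = s^3 - (tr A)s^2 + (M11 + M22 + M33)s - det A, where Mii is the 2×2 principal minor of A obtained by deleting row i and column i.
tr A = (-5) + (-8) + 2 = -11; M11 = (-8)·2 - (-12)·2 = -16 - (-24) = 8; M22 = (-5)·2 - (-6)·0 = -10 - 0 = -10; M33 = (-5)·(-8) - (-3)·0 = 40 - 0 = 40; sum of minors = 38.
det A = (-5)·((-8)·2 - (-12)·2) - (-3)·(0·2 - (-12)·0) + (-6)·(0·2 - (-8)·0) = (-5)·8 - (-3)·0 + (-6)·0 = -40.
So p(s) = det(sI - A) = s^3 + 11s^2 + 38s + 40.
Rational-root test: any integer root divides 40. Testing small divisors, s = -2 works: p(-2) = -8 + 44 + (-76) + 40 = 0, so (s + 2) is a factor.
Dividing, p(s) = (s + 2)(s^2 + 9s + 20).
Factor s^2 + 9s + 20: two numbers with sum -9 and product 20 are -4 and -5, so s^2 + 9s + 20 = (s + 4)(s + 5).
Hence p(s) = (s + 2) (s + 4) (s + 5), with roots -5, -4, -2.
The eigenvalues -5, -4, -2 are distinct and real, so A is diagonalisable and x(t) = e^{At} x(0) = V diag(e^{λ_i t}) V^{-1} x(0), where the columns of V are the eigenvectors.
λ = -5: A - (-5)I = [[0, -3, -6], [0, -3, -12], [0, 2, 7]]. v must be orthogonal to every row; (row 1) × (row 2) = [18, 0, 0], so take v_1 = [1, 0, 0]^T.
λ = -4: A - (-4)I = [[-1, -3, -6], [0, -4, -12], [0, 2, 6]]. v must be orthogonal to every row; (row 1) × (row 2) = [12, -12, 4], so take v_2 = [-3, 3, -1]^T.
λ = -2: A - (-2)I = [[-3, -3, -6], [0, -6, -12], [0, 2, 4]]. v must be orthogonal to every row; (row 1) × (row 2) = [0, -36, 18], so take v_3 = [0, -2, 1]^T.
V = [v_1 v_2 v_3] = [[1, -3, 0], [0, 3, -2], [0, -1, 1]] has det V = 1, so V^{-1} = adj(V)/det V = [[1, 3, 6], [0, 1, 2], [0, 1, 3]].
Modal coordinates z(0) = V^{-1} x(0): 1·(-2) + 3·3 + 6·3 = 25; 0·(-2) + 1·3 + 2·3 = 9; 0·(-2) + 1·3 + 3·3 = 12; so z(0) = [25, 9, 12]^T.
x_2(t) = Σ_i (v_i)_2 · z_i(0) · e^{λ_i t} (row 2 of V times the modal terms).
x_2(1.0) = 0·25·e^{-5·1.0} + 3·9·e^{-4·1.0} + (-2)·12·e^{-2·1.0} = 0·0.006738 + 27·0.018316 + (-24)·0.135335 = -2.7535.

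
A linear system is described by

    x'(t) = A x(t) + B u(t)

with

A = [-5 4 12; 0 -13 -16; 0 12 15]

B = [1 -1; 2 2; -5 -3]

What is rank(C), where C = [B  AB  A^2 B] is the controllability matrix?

2

AB = [[-57, -23], [54, 22], [-51, -21]]
A^2B = [[-111, -49], [114, 50], [-117, -51]]
Controllability matrix C = [B  AB  A^2B] = [[1, -1, -57, -23, -111, -49], [2, 2, 54, 22, 114, 50], [-5, -3, -51, -21, -117, -51]]
The rows r1, r2, r3 of C are linearly dependent: r1 + 2·r2 + r3 = 0 (check each entry), so rank(C) ≤ 2.
The 2×2 minor from rows 1, 2, columns 1, 2 is 1·2 - (-1)·2 = 2 - (-2) = 4 ≠ 0, so rank(C) = 2.
rank(C) = 2 < n = 3, so the pair (A, B) is not completely controllable.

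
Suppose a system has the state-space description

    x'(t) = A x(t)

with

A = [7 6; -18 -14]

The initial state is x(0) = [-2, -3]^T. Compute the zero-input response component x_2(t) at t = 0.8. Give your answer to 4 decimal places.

3.8003

det(sI - A) = s^2 - (tr A)s + det A, with tr A = 7 + (-14) = -7 and det A = 7·(-14) - 6·(-18) = -98 - (-108) = 10.
So p(s) = det(sI - A) = s^2 + 7s + 10.
Factor s^2 + 7s + 10: two numbers with sum -7 and product 10 are -2 and -5, so s^2 + 7s + 10 = (s + 2)(s + 5).
Hence p(s) = (s + 2) (s + 5), with roots -5, -2.
The eigenvalues -5, -2 are distinct and real, so A is diagonalisable and x(t) = e^{At} x(0) = V diag(e^{λ_i t}) V^{-1} x(0), where the columns of V are the eigenvectors.
λ = -5: A - (-5)I = [[12, 6], [-18, -9]]. Row 1 gives 12·v1 + 6·v2 = 0, so take v_1 = [1, -2]^T.
λ = -2: A - (-2)I = [[9, 6], [-18, -12]]. Row 1 gives 9·v1 + 6·v2 = 0, so take v_2 = [2, -3]^T.
V = [v_1 v_2] = [[1, 2], [-2, -3]] has det V = 1, so V^{-1} = adj(V)/det V = [[-3, -2], [2, 1]].
Modal coordinates z(0) = V^{-1} x(0): (-3)·(-2) + (-2)·(-3) = 12; 2·(-2) + 1·(-3) = -7; so z(0) = [12, -7]^T.
x_2(t) = Σ_i (v_i)_2 · z_i(0) · e^{λ_i t} (row 2 of V times the modal terms).
x_2(0.8) = (-2)·12·e^{-5·0.8} + (-3)·(-7)·e^{-2·0.8} = (-24)·0.018316 + 21·0.201897 = 3.8003.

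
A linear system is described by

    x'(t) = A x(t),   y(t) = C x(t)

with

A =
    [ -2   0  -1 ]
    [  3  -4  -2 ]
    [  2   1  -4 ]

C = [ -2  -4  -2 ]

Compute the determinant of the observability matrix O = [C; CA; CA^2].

CA = [[-12, 14, 18]]
CA^2 = [[102, -38, -88]]
Observability matrix O = [C; CA; CA^2] = [[-2, -4, -2], [-12, 14, 18], [102, -38, -88]]
Expanding along the first row, det(O) = (-2)·(14·(-88) - 18·(-38)) - (-4)·((-12)·(-88) - 18·102) + (-2)·((-12)·(-38) - 14·102) = (-2)·(-548) - (-4)·(-780) + (-2)·(-972) = -80
Since det(O) ≠ 0, rank(O) = 3 and the system is completely observable.

-80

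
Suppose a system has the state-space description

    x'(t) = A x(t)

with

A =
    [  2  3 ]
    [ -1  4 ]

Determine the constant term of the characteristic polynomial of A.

11

For a 2×2 matrix, det(sI - A) = s^2 - (tr A)s + det A.
tr A = 6, det A = 11.
So p(s) = s^2 - 6s + 11.
The constant term is 11.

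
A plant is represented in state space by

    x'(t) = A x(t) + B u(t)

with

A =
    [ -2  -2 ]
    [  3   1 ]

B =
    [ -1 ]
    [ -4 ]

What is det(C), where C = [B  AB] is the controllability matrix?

AB = [[10], [-7]]
Controllability matrix C = [B  AB] = [[-1, 10], [-4, -7]]
det(C) = (-1)·(-7) - 10·(-4) = 7 - (-40) = 47
Since det(C) ≠ 0, rank(C) = 2 and the system is completely controllable.

47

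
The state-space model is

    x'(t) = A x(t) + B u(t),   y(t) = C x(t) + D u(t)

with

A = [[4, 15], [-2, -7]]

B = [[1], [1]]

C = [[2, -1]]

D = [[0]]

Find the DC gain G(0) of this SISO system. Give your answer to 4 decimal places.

G(0) = C(-A)^{-1}B + D = -C A^{-1} B + D.
det A = 2, so A^{-1} = (1/2)·adj(A) = [[-7/2, -15/2], [1, 2]]
A^{-1} B = [-11, 3]^T
C A^{-1} B = -25
G(0) = D - C A^{-1} B = 0 - (-25) = 25

25.0000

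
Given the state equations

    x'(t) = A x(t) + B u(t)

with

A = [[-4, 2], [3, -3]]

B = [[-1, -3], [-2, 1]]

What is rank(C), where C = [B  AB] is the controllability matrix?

AB = [[0, 14], [3, -12]]
Controllability matrix C = [B  AB] = [[-1, -3, 0, 14], [-2, 1, 3, -12]]
Take the 2×2 submatrix of C formed by columns 1, 2: [[-1, -3], [-2, 1]]. Its determinant is (-1)·1 - (-3)·(-2) = -1 - 6 = -7 ≠ 0.
So rank(C) ≥ 2; since C has 2 rows, rank(C) = 2.
rank(C) = 2 = n, so the pair (A, B) is completely controllable.

2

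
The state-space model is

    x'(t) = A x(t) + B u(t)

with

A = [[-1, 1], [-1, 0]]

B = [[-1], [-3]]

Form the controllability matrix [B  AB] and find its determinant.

AB = [[-2], [1]]
Controllability matrix C = [B  AB] = [[-1, -2], [-3, 1]]
det(C) = (-1)·1 - (-2)·(-3) = -1 - 6 = -7
Since det(C) ≠ 0, rank(C) = 2 and the system is completely controllable.

-7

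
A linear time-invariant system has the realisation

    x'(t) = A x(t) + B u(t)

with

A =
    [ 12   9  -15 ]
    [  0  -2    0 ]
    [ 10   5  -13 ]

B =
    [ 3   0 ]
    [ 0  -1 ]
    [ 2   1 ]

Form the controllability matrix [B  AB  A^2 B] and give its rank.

2

AB = [[6, -24], [0, 2], [4, -18]]
A^2B = [[12, 0], [0, -4], [8, 4]]
Controllability matrix C = [B  AB  A^2B] = [[3, 0, 6, -24, 12, 0], [0, -1, 0, 2, 0, -4], [2, 1, 4, -18, 8, 4]]
The rows r1, r2, r3 of C are linearly dependent: -2·r1 + 3·r2 + 3·r3 = 0 (check each entry), so rank(C) ≤ 2.
The 2×2 minor from rows 1, 2, columns 1, 2 is 3·(-1) - 0·0 = -3 - 0 = -3 ≠ 0, so rank(C) = 2.
rank(C) = 2 < n = 3, so the pair (A, B) is not completely controllable.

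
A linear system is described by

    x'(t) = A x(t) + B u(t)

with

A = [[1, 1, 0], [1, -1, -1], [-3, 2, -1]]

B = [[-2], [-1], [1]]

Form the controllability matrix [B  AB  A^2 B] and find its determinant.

AB = [[-3], [-2], [3]]
A^2B = [[-5], [-4], [2]]
Controllability matrix C = [B  AB  A^2B] = [[-2, -3, -5], [-1, -2, -4], [1, 3, 2]]
Expanding along the first row, det(C) = (-2)·((-2)·2 - (-4)·3) - (-3)·((-1)·2 - (-4)·1) + (-5)·((-1)·3 - (-2)·1) = (-2)·8 - (-3)·2 + (-5)·(-1) = -5
Since det(C) ≠ 0, rank(C) = 3 and the system is completely controllable.

-5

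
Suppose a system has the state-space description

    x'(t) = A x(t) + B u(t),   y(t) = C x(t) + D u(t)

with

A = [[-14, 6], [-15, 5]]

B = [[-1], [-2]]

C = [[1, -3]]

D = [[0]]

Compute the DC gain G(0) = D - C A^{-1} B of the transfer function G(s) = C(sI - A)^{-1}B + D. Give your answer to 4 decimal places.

1.6000

G(0) = C(-A)^{-1}B + D = -C A^{-1} B + D.
det A = 20, so A^{-1} = (1/20)·adj(A) = [[1/4, -3/10], [3/4, -7/10]]
A^{-1} B = [7/20, 13/20]^T
C A^{-1} B = -8/5
G(0) = D - C A^{-1} B = 0 - (-8/5) = 8/5 ≈ 1.6000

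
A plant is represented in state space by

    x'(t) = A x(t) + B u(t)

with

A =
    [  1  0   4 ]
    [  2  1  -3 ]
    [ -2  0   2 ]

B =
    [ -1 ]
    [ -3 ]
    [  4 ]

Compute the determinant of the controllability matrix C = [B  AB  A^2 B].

280

AB = [[15], [-17], [10]]
A^2B = [[55], [-17], [-10]]
Controllability matrix C = [B  AB  A^2B] = [[-1, 15, 55], [-3, -17, -17], [4, 10, -10]]
Expanding along the first row, det(C) = (-1)·((-17)·(-10) - (-17)·10) - 15·((-3)·(-10) - (-17)·4) + 55·((-3)·10 - (-17)·4) = (-1)·340 - 15·98 + 55·38 = 280
Since det(C) ≠ 0, rank(C) = 3 and the system is completely controllable.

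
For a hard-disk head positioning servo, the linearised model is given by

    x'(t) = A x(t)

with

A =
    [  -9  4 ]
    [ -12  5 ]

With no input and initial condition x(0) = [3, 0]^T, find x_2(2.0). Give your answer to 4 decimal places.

det(sI - A) = s^2 - (tr A)s + det A, with tr A = (-9) + 5 = -4 and det A = (-9)·5 - 4·(-12) = -45 - (-48) = 3.
So p(s) = det(sI - A) = s^2 + 4s + 3.
Factor s^2 + 4s + 3: two numbers with sum -4 and product 3 are -1 and -3, so s^2 + 4s + 3 = (s + 1)(s + 3).
Hence p(s) = (s + 1) (s + 3), with roots -3, -1.
The eigenvalues -3, -1 are distinct and real, so A is diagonalisable and x(t) = e^{At} x(0) = V diag(e^{λ_i t}) V^{-1} x(0), where the columns of V are the eigenvectors.
λ = -3: A - (-3)I = [[-6, 4], [-12, 8]]. Row 1 gives (-6)·v1 + 4·v2 = 0, so take v_1 = [2, 3]^T.
λ = -1: A - (-1)I = [[-8, 4], [-12, 6]]. Row 1 gives (-8)·v1 + 4·v2 = 0, so take v_2 = [-1, -2]^T.
V = [v_1 v_2] = [[2, -1], [3, -2]] has det V = -1, so V^{-1} = adj(V)/det V = [[2, -1], [3, -2]].
Modal coordinates z(0) = V^{-1} x(0): 2·3 + (-1)·0 = 6; 3·3 + (-2)·0 = 9; so z(0) = [6, 9]^T.
x_2(t) = Σ_i (v_i)_2 · z_i(0) · e^{λ_i t} (row 2 of V times the modal terms).
x_2(2.0) = 3·6·e^{-3·2.0} + (-2)·9·e^{-1·2.0} = 18·0.002479 + (-18)·0.135335 = -2.3914.

-2.3914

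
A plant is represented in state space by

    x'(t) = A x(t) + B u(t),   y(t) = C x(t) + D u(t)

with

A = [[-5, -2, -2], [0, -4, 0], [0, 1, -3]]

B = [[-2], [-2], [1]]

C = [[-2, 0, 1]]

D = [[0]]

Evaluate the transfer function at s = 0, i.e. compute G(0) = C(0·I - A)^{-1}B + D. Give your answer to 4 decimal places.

G(0) = C(-A)^{-1}B + D = -C A^{-1} B + D.
det A = -60, so A^{-1} = (1/-60)·adj(A) = [[-1/5, 2/15, 2/15], [0, -1/4, 0], [0, -1/12, -1/3]]
A^{-1} B = [4/15, 1/2, -1/6]^T
C A^{-1} B = -7/10
G(0) = D - C A^{-1} B = 0 - (-7/10) = 7/10 ≈ 0.7000

0.7000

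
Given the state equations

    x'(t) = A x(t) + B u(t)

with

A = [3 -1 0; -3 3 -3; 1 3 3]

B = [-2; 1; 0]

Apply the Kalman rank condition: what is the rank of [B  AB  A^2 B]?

3

AB = [[-7], [9], [1]]
A^2B = [[-30], [45], [23]]
Controllability matrix C = [B  AB  A^2B] = [[-2, -7, -30], [1, 9, 45], [0, 1, 23]]
det(C) = (-2)·(9·23 - 45·1) - (-7)·(1·23 - 45·0) + (-30)·(1·1 - 9·0) = (-2)·162 - (-7)·23 + (-30)·1 = -193 ≠ 0, so rank(C) = 3.
rank(C) = 3 = n, so the pair (A, B) is completely controllable.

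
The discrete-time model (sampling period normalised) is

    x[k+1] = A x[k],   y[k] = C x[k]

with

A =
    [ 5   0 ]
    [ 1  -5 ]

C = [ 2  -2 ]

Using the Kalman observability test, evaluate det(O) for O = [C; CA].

36

CA = [[8, 10]]
Observability matrix O = [C; CA] = [[2, -2], [8, 10]]
det(O) = 2·10 - (-2)·8 = 20 - (-16) = 36
Since det(O) ≠ 0, rank(O) = 2 and the system is completely observable.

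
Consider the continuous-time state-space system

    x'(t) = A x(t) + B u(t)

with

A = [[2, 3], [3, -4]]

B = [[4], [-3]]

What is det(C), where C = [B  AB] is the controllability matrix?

AB = [[-1], [24]]
Controllability matrix C = [B  AB] = [[4, -1], [-3, 24]]
det(C) = 4·24 - (-1)·(-3) = 96 - 3 = 93
Since det(C) ≠ 0, rank(C) = 2 and the system is completely controllable.

93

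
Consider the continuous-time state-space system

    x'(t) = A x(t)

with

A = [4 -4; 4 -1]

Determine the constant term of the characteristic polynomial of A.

12

For a 2×2 matrix, det(sI - A) = s^2 - (tr A)s + det A.
tr A = 3, det A = 12.
So p(s) = s^2 - 3s + 12.
The constant term is 12.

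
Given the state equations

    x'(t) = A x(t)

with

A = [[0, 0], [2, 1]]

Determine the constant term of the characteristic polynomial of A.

0

For a 2×2 matrix, det(sI - A) = s^2 - (tr A)s + det A.
tr A = 1, det A = 0.
So p(s) = s^2 - s.
The constant term is 0.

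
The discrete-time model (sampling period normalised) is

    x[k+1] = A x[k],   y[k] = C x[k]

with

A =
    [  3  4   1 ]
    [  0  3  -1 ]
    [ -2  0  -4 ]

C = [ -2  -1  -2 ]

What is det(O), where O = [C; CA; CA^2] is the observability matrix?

CA = [[-2, -11, 7]]
CA^2 = [[-20, -41, -19]]
Observability matrix O = [C; CA; CA^2] = [[-2, -1, -2], [-2, -11, 7], [-20, -41, -19]]
Expanding along the first row, det(O) = (-2)·((-11)·(-19) - 7·(-41)) - (-1)·((-2)·(-19) - 7·(-20)) + (-2)·((-2)·(-41) - (-11)·(-20)) = (-2)·496 - (-1)·178 + (-2)·(-138) = -538
Since det(O) ≠ 0, rank(O) = 3 and the system is completely observable.

-538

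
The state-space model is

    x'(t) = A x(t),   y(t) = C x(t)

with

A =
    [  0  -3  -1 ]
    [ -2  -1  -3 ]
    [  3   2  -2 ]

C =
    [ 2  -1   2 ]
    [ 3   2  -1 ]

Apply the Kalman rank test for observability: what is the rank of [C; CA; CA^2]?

CA = [[8, -1, -3], [-7, -13, -7]]
CA^2 = [[-7, -29, 1], [5, 20, 60]]
Observability matrix O = [C; CA; CA^2] = [[2, -1, 2], [3, 2, -1], [8, -1, -3], [-7, -13, -7], [-7, -29, 1], [5, 20, 60]]
Take the 3×3 submatrix of O formed by rows 1, 2, 3: [[2, -1, 2], [3, 2, -1], [8, -1, -3]]. Its determinant is 2·(2·(-3) - (-1)·(-1)) - (-1)·(3·(-3) - (-1)·8) + 2·(3·(-1) - 2·8) = 2·(-7) - (-1)·(-1) + 2·(-19) = -53 ≠ 0.
So rank(O) ≥ 3; since O has 3 columns, rank(O) = 3.
rank(O) = 3 = n, so the pair (A, C) is completely observable.

3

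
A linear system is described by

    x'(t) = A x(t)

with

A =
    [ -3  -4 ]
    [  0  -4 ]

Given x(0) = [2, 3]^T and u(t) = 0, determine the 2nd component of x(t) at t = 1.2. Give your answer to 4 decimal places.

det(sI - A) = s^2 - (tr A)s + det A, with tr A = (-3) + (-4) = -7 and det A = (-3)·(-4) - (-4)·0 = 12 - 0 = 12.
So p(s) = det(sI - A) = s^2 + 7s + 12.
Factor s^2 + 7s + 12: two numbers with sum -7 and product 12 are -3 and -4, so s^2 + 7s + 12 = (s + 3)(s + 4).
Hence p(s) = (s + 3) (s + 4), with roots -4, -3.
The eigenvalues -4, -3 are distinct and real, so A is diagonalisable and x(t) = e^{At} x(0) = V diag(e^{λ_i t}) V^{-1} x(0), where the columns of V are the eigenvectors.
λ = -4: A - (-4)I = [[1, -4], [0, 0]]. Row 1 gives 1·v1 + (-4)·v2 = 0, so take v_1 = [4, 1]^T.
λ = -3: A - (-3)I = [[0, -4], [0, -1]]. Row 1 gives 0·v1 + (-4)·v2 = 0, so take v_2 = [1, 0]^T.
V = [v_1 v_2] = [[4, 1], [1, 0]] has det V = -1, so V^{-1} = adj(V)/det V = [[0, 1], [1, -4]].
Modal coordinates z(0) = V^{-1} x(0): 0·2 + 1·3 = 3; 1·2 + (-4)·3 = -10; so z(0) = [3, -10]^T.
x_2(t) = Σ_i (v_i)_2 · z_i(0) · e^{λ_i t} (row 2 of V times the modal terms).
x_2(1.2) = 1·3·e^{-4·1.2} + 0·(-10)·e^{-3·1.2} = 3·0.008230 + 0·0.027324 = 0.0247.

0.0247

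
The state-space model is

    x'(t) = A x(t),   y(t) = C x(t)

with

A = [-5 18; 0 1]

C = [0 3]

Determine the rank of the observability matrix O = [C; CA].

1

CA = [[0, 3]]
Observability matrix O = [C; CA] = [[0, 3], [0, 3]]
Every row of O is a scalar multiple of row 1 = [0, 3] (multipliers 1, 1), so the rows span a one-dimensional space.
O ≠ 0, hence rank(O) = 1.
rank(O) = 1 < n = 2, so the pair (A, C) is not completely observable.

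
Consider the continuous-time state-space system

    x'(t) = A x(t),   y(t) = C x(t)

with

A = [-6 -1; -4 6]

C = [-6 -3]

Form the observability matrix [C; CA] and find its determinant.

CA = [[48, -12]]
Observability matrix O = [C; CA] = [[-6, -3], [48, -12]]
det(O) = (-6)·(-12) - (-3)·48 = 72 - (-144) = 216
Since det(O) ≠ 0, rank(O) = 2 and the system is completely observable.

216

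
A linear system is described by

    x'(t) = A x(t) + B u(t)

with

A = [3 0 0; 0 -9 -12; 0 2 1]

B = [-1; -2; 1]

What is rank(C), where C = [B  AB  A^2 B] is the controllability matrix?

AB = [[-3], [6], [-3]]
A^2B = [[-9], [-18], [9]]
Controllability matrix C = [B  AB  A^2B] = [[-1, -3, -9], [-2, 6, -18], [1, -3, 9]]
The rows r1, r2, r3 of C are linearly dependent: r2 + 2·r3 = 0 (check each entry), so rank(C) ≤ 2.
The 2×2 minor from rows 1, 2, columns 1, 2 is (-1)·6 - (-3)·(-2) = -6 - 6 = -12 ≠ 0, so rank(C) = 2.
rank(C) = 2 < n = 3, so the pair (A, B) is not completely controllable.

2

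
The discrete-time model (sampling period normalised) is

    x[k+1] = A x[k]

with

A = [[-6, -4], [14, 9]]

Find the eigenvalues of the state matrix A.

1, 2

det(zI - A) = z^2 - (tr A)z + det A, with tr A = (-6) + 9 = 3 and det A = (-6)·9 - (-4)·14 = -54 - (-56) = 2.
So p(z) = det(zI - A) = z^2 - 3z + 2.
Factor z^2 - 3z + 2: two numbers with sum 3 and product 2 are 2 and 1, so z^2 - 3z + 2 = (z - 2)(z - 1).
Hence p(z) = (z - 2) (z - 1), with roots 1, 2.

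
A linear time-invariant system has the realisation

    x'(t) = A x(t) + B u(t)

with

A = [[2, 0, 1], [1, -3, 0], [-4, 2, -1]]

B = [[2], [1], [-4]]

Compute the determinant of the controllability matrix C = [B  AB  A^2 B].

AB = [[0], [-1], [-2]]
A^2B = [[-2], [3], [0]]
Controllability matrix C = [B  AB  A^2B] = [[2, 0, -2], [1, -1, 3], [-4, -2, 0]]
Expanding along the first row, det(C) = 2·((-1)·0 - 3·(-2)) - 0·(1·0 - 3·(-4)) + (-2)·(1·(-2) - (-1)·(-4)) = 2·6 - 0·12 + (-2)·(-6) = 24
Since det(C) ≠ 0, rank(C) = 3 and the system is completely controllable.

24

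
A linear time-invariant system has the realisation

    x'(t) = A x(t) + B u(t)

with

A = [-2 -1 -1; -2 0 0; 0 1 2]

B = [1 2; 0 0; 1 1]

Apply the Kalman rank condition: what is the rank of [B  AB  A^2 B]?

3

AB = [[-3, -5], [-2, -4], [2, 2]]
A^2B = [[6, 12], [6, 10], [2, 0]]
Controllability matrix C = [B  AB  A^2B] = [[1, 2, -3, -5, 6, 12], [0, 0, -2, -4, 6, 10], [1, 1, 2, 2, 2, 0]]
Take the 3×3 submatrix of C formed by columns 1, 2, 3: [[1, 2, -3], [0, 0, -2], [1, 1, 2]]. Its determinant is 1·(0·2 - (-2)·1) - 2·(0·2 - (-2)·1) + (-3)·(0·1 - 0·1) = 1·2 - 2·2 + (-3)·0 = -2 ≠ 0.
So rank(C) ≥ 3; since C has 3 rows, rank(C) = 3.
rank(C) = 3 = n, so the pair (A, B) is completely controllable.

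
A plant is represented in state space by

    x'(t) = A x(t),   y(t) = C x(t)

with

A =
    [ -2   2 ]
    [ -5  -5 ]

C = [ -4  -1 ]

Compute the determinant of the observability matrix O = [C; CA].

CA = [[13, -3]]
Observability matrix O = [C; CA] = [[-4, -1], [13, -3]]
det(O) = (-4)·(-3) - (-1)·13 = 12 - (-13) = 25
Since det(O) ≠ 0, rank(O) = 2 and the system is completely observable.

25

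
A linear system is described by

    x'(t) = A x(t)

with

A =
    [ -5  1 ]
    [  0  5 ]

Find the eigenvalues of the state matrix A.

det(sI - A) = s^2 - (tr A)s + det A, with tr A = (-5) + 5 = 0 and det A = (-5)·5 - 1·0 = -25 - 0 = -25.
So p(s) = det(sI - A) = s^2 - 25.
Factor s^2 - 25: two numbers with sum 0 and product -25 are 5 and -5, so s^2 - 25 = (s - 5)(s + 5).
Hence p(s) = (s - 5) (s + 5), with roots -5, 5.
At least one eigenvalue has non-negative real part, so the system is not asymptotically stable.

-5, 5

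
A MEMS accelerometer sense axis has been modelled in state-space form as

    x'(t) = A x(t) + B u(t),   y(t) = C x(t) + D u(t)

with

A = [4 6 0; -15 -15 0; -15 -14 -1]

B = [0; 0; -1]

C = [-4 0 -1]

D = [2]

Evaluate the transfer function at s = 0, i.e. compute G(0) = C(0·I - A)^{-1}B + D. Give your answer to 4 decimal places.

G(0) = C(-A)^{-1}B + D = -C A^{-1} B + D.
det A = -30, so A^{-1} = (1/-30)·adj(A) = [[-1/2, -1/5, 0], [1/2, 2/15, 0], [1/2, 17/15, -1]]
A^{-1} B = [0, 0, 1]^T
C A^{-1} B = -1
G(0) = D - C A^{-1} B = 2 - (-1) = 3

3.0000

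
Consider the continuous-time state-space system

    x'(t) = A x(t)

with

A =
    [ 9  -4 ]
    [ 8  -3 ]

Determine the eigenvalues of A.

1, 5

det(sI - A) = s^2 - (tr A)s + det A, with tr A = 9 + (-3) = 6 and det A = 9·(-3) - (-4)·8 = -27 - (-32) = 5.
So p(s) = det(sI - A) = s^2 - 6s + 5.
Factor s^2 - 6s + 5: two numbers with sum 6 and product 5 are 5 and 1, so s^2 - 6s + 5 = (s - 5)(s - 1).
Hence p(s) = (s - 5) (s - 1), with roots 1, 5.
At least one eigenvalue has non-negative real part, so the system is not asymptotically stable.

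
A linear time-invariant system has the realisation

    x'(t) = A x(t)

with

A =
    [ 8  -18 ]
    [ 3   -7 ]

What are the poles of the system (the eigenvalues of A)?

-1, 2

det(sI - A) = s^2 - (tr A)s + det A, with tr A = 8 + (-7) = 1 and det A = 8·(-7) - (-18)·3 = -56 - (-54) = -2.
So p(s) = det(sI - A) = s^2 - s - 2.
Factor s^2 - s - 2: two numbers with sum 1 and product -2 are 2 and -1, so s^2 - s - 2 = (s - 2)(s + 1).
Hence p(s) = (s - 2) (s + 1), with roots -1, 2.
At least one eigenvalue has non-negative real part, so the system is not asymptotically stable.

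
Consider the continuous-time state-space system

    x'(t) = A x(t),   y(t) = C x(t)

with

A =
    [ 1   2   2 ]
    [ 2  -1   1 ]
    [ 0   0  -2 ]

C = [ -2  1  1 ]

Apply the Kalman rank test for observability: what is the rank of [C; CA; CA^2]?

CA = [[0, -5, -5]]
CA^2 = [[-10, 5, 5]]
Observability matrix O = [C; CA; CA^2] = [[-2, 1, 1], [0, -5, -5], [-10, 5, 5]]
The columns c1, c2, c3 of O are linearly dependent: -c2 + c3 = 0 (check each entry), so rank(O) ≤ 2.
The 2×2 minor from rows 1, 2, columns 1, 2 is (-2)·(-5) - 1·0 = 10 - 0 = 10 ≠ 0, so rank(O) = 2.
rank(O) = 2 < n = 3, so the pair (A, C) is not completely observable.

2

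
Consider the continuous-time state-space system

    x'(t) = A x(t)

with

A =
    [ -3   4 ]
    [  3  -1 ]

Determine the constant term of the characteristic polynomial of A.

-9

For a 2×2 matrix, det(sI - A) = s^2 - (tr A)s + det A.
tr A = -4, det A = -9.
So p(s) = s^2 + 4s - 9.
The constant term is -9.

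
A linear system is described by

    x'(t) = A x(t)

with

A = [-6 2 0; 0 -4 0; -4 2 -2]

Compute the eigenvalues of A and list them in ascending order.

det(sI - A) = s^3 - (tr A)s^2 + (M11 + M22 + M33)s - det A, where Mii is the 2×2 principal minor of A obtained by deleting row i and column i.
tr A = (-6) + (-4) + (-2) = -12; M11 = (-4)·(-2) - 0·2 = 8 - 0 = 8; M22 = (-6)·(-2) - 0·(-4) = 12 - 0 = 12; M33 = (-6)·(-4) - 2·0 = 24 - 0 = 24; sum of minors = 44.
det A = (-6)·((-4)·(-2) - 0·2) - 2·(0·(-2) - 0·(-4)) + 0·(0·2 - (-4)·(-4)) = (-6)·8 - 2·0 + 0·(-16) = -48.
So p(s) = det(sI - A) = s^3 + 12s^2 + 44s + 48.
Rational-root test: any integer root divides 48. Testing small divisors, s = -2 works: p(-2) = -8 + 48 + (-88) + 48 = 0, so (s + 2) is a factor.
Dividing, p(s) = (s + 2)(s^2 + 10s + 24).
Factor s^2 + 10s + 24: two numbers with sum -10 and product 24 are -4 and -6, so s^2 + 10s + 24 = (s + 4)(s + 6).
Hence p(s) = (s + 2) (s + 4) (s + 6), with roots -6, -4, -2.
All eigenvalues have negative real part, so the system is asymptotically stable.

-6, -4, -2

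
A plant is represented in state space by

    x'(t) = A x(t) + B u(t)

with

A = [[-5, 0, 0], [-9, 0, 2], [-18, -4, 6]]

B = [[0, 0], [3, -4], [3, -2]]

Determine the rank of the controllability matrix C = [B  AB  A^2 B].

2

AB = [[0, 0], [6, -4], [6, 4]]
A^2B = [[0, 0], [12, 8], [12, 40]]
Controllability matrix C = [B  AB  A^2B] = [[0, 0, 0, 0, 0, 0], [3, -4, 6, -4, 12, 8], [3, -2, 6, 4, 12, 40]]
Row 1 of C is identically zero, so rank(C) ≤ 2.
The 2×2 minor from rows 2, 3, columns 1, 2 is 3·(-2) - (-4)·3 = -6 - (-12) = 6 ≠ 0, so rank(C) = 2.
rank(C) = 2 < n = 3, so the pair (A, B) is not completely controllable.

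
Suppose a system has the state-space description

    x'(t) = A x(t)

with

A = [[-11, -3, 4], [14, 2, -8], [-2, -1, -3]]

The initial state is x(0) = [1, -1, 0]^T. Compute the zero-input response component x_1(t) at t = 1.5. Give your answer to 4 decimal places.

det(sI - A) = s^3 - (tr A)s^2 + (M11 + M22 + M33)s - det A, where Mii is the 2×2 principal minor of A obtained by deleting row i and column i.
tr A = (-11) + 2 + (-3) = -12; M11 = 2·(-3) - (-8)·(-1) = -6 - 8 = -14; M22 = (-11)·(-3) - 4·(-2) = 33 - (-8) = 41; M33 = (-11)·2 - (-3)·14 = -22 - (-42) = 20; sum of minors = 47.
det A = (-11)·(2·(-3) - (-8)·(-1)) - (-3)·(14·(-3) - (-8)·(-2)) + 4·(14·(-1) - 2·(-2)) = (-11)·(-14) - (-3)·(-58) + 4·(-10) = -60.
So p(s) = det(sI - A) = s^3 + 12s^2 + 47s + 60.
Rational-root test: any integer root divides 60. Testing small divisors, s = -3 works: p(-3) = -27 + 108 + (-141) + 60 = 0, so (s + 3) is a factor.
Dividing, p(s) = (s + 3)(s^2 + 9s + 20).
Factor s^2 + 9s + 20: two numbers with sum -9 and product 20 are -4 and -5, so s^2 + 9s + 20 = (s + 4)(s + 5).
Hence p(s) = (s + 3) (s + 4) (s + 5), with roots -5, -4, -3.
The eigenvalues -5, -4, -3 are distinct and real, so A is diagonalisable and x(t) = e^{At} x(0) = V diag(e^{λ_i t}) V^{-1} x(0), where the columns of V are the eigenvectors.
λ = -5: A - (-5)I = [[-6, -3, 4], [14, 7, -8], [-2, -1, 2]]. v must be orthogonal to every row; (row 1) × (row 2) = [-4, 8, 0], so take v_1 = [1, -2, 0]^T.
λ = -4: A - (-4)I = [[-7, -3, 4], [14, 6, -8], [-2, -1, 1]]. v must be orthogonal to every row; (row 1) × (row 3) = [1, -1, 1], so take v_2 = [1, -1, 1]^T.
λ = -3: A - (-3)I = [[-8, -3, 4], [14, 5, -8], [-2, -1, 0]]. v must be orthogonal to every row; (row 1) × (row 2) = [4, -8, 2], so take v_3 = [-2, 4, -1]^T.
V = [v_1 v_2 v_3] = [[1, 1, -2], [-2, -1, 4], [0, 1, -1]] has det V = -1, so V^{-1} = adj(V)/det V = [[3, 1, -2], [2, 1, 0], [2, 1, -1]].
Modal coordinates z(0) = V^{-1} x(0): 3·1 + 1·(-1) + (-2)·0 = 2; 2·1 + 1·(-1) + 0·0 = 1; 2·1 + 1·(-1) + (-1)·0 = 1; so z(0) = [2, 1, 1]^T.
x_1(t) = Σ_i (v_i)_1 · z_i(0) · e^{λ_i t} (row 1 of V times the modal terms).
x_1(1.5) = 1·2·e^{-5·1.5} + 1·1·e^{-4·1.5} + (-2)·1·e^{-3·1.5} = 2·0.000553 + 1·0.002479 + (-2)·0.011109 = -0.0186.

-0.0186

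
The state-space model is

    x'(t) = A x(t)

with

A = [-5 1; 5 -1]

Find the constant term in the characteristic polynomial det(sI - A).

0

For a 2×2 matrix, det(sI - A) = s^2 - (tr A)s + det A.
tr A = -6, det A = 0.
So p(s) = s^2 + 6s.
The constant term is 0.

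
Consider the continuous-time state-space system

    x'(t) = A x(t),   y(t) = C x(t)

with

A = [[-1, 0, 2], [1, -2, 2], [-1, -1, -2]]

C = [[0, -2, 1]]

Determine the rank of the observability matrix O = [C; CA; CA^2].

3

CA = [[-3, 3, -6]]
CA^2 = [[12, 0, 12]]
Observability matrix O = [C; CA; CA^2] = [[0, -2, 1], [-3, 3, -6], [12, 0, 12]]
det(O) = 0·(3·12 - (-6)·0) - (-2)·((-3)·12 - (-6)·12) + 1·((-3)·0 - 3·12) = 0·36 - (-2)·36 + 1·(-36) = 36 ≠ 0, so rank(O) = 3.
rank(O) = 3 = n, so the pair (A, C) is completely observable.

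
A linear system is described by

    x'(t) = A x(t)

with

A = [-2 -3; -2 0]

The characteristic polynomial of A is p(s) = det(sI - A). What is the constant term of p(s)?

For a 2×2 matrix, det(sI - A) = s^2 - (tr A)s + det A.
tr A = -2, det A = -6.
So p(s) = s^2 + 2s - 6.
The constant term is -6.

-6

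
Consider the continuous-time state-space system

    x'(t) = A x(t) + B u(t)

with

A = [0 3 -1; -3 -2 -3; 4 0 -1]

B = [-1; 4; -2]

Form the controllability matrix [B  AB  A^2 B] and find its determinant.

AB = [[14], [1], [-2]]
A^2B = [[5], [-38], [58]]
Controllability matrix C = [B  AB  A^2B] = [[-1, 14, 5], [4, 1, -38], [-2, -2, 58]]
Expanding along the first row, det(C) = (-1)·(1·58 - (-38)·(-2)) - 14·(4·58 - (-38)·(-2)) + 5·(4·(-2) - 1·(-2)) = (-1)·(-18) - 14·156 + 5·(-6) = -2196
Since det(C) ≠ 0, rank(C) = 3 and the system is completely controllable.

-2196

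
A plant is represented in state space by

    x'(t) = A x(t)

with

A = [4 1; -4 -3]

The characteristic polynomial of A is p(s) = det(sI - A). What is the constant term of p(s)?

For a 2×2 matrix, det(sI - A) = s^2 - (tr A)s + det A.
tr A = 1, det A = -8.
So p(s) = s^2 - s - 8.
The constant term is -8.

-8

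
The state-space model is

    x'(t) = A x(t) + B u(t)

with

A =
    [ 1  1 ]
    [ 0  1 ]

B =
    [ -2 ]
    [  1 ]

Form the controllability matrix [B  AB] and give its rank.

2

AB = [[-1], [1]]
Controllability matrix C = [B  AB] = [[-2, -1], [1, 1]]
det(C) = (-2)·1 - (-1)·1 = -2 - (-1) = -1 ≠ 0, so rank(C) = 2.
rank(C) = 2 = n, so the pair (A, B) is completely controllable.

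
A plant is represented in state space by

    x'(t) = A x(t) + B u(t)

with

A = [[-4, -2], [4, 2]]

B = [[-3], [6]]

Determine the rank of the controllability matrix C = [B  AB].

1

AB = [[0], [0]]
Controllability matrix C = [B  AB] = [[-3, 0], [6, 0]]
Every column of C is a scalar multiple of column 1 = [-3, 6] (multipliers 1, 0), so the columns span a one-dimensional space.
C ≠ 0, hence rank(C) = 1.
rank(C) = 1 < n = 2, so the pair (A, B) is not completely controllable.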